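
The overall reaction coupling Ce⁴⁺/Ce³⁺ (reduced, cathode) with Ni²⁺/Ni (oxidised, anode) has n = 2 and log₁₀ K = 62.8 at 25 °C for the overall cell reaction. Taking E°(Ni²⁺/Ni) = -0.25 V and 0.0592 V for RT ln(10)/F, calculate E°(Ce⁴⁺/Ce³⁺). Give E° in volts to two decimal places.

E°cell = (0.0592/n)·log K = (0.0592/2)(62.8) = +1.859 V.
Since Ce⁴⁺/Ce³⁺ is the cathode and Ni²⁺/Ni the anode, E°cell = E°(Ce⁴⁺/Ce³⁺) − E°(Ni²⁺/Ni).
So E°(Ce⁴⁺/Ce³⁺) = E°cell + E°(Ni²⁺/Ni) = +1.859 + (-0.25) = +1.61 V.

+1.61 V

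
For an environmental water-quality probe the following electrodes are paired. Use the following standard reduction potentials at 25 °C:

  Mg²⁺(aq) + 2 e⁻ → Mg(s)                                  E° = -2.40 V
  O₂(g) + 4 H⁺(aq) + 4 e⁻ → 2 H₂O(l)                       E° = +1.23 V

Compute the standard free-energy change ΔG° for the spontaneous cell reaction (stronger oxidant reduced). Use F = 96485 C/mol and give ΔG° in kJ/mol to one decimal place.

-1401.0 kJ/mol

O₂/H₂O (E° = +1.23 V) is the cathode; Mg²⁺/Mg (E° = -2.40 V) is the anode, so E°cell = +3.63 V.
Balancing electrons gives n = 4 (lcm of 4 and 2).
ΔG° = −nFE° = −(4)(96485)(+3.63) = -1,400,962 J = -1401.0 kJ/mol.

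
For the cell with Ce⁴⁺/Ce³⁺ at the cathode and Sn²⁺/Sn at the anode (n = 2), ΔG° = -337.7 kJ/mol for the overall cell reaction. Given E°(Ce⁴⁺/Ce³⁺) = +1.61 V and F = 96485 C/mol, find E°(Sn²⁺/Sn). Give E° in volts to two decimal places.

E°cell = −ΔG°/(nF) = −(-337.7×10³)/((2)(96485)) = +1.750 V.
Since Ce⁴⁺/Ce³⁺ is the cathode and Sn²⁺/Sn the anode, E°cell = E°(Ce⁴⁺/Ce³⁺) − E°(Sn²⁺/Sn).
So E°(Sn²⁺/Sn) = E°(Ce⁴⁺/Ce³⁺) − E°cell = (+1.61) − (+1.750) = -0.14 V.

-0.14 V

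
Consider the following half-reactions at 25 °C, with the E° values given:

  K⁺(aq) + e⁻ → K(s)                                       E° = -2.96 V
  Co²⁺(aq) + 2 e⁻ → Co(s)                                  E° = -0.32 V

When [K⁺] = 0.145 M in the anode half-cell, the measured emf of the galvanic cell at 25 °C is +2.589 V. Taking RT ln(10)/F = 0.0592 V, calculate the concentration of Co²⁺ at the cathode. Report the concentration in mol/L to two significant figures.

Co²⁺/Co is the cathode, K⁺/K the anode: E°cell = +2.64 V, n = 2.
Overall reaction: Co²⁺(aq) + 2 K(s) → Co(s) + 2 K⁺(aq); Q = [K⁺]^2/[Co²⁺]^1.
From E = E° − (0.0592/n) log Q: log Q = (E° − E)·n/0.0592 = (+2.64 − (+2.589))·2/0.0592 = 1.7230.
So 1·log[Co²⁺] = 2·log(0.145) − log Q = -1.6773 − (1.7230) = -3.4003; [Co²⁺] = 10^(-3.4003) ≈ 0.00040 M.

0.00040 M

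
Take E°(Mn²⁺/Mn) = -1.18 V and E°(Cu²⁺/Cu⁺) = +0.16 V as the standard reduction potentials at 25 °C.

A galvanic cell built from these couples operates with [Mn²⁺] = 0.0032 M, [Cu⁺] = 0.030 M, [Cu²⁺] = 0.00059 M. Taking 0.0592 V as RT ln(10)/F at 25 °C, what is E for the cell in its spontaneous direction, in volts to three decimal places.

+1.313 V

Cu²⁺/Cu⁺ is the cathode (higher E°), Mn²⁺/Mn the anode: E°cell = +0.16 − (-1.18) = +1.34 V, n = 2.
Overall: 2 Cu²⁺(aq) + Mn(s) → 2 Cu⁺(aq) + Mn²⁺(aq)
Q = [Cu⁺]^2·[Mn²⁺] / ([Cu²⁺]^2); log Q = 0.918.
E = E° − (0.0592/n) log Q = +1.34 − (0.0592/2)(0.918) = +1.313 V.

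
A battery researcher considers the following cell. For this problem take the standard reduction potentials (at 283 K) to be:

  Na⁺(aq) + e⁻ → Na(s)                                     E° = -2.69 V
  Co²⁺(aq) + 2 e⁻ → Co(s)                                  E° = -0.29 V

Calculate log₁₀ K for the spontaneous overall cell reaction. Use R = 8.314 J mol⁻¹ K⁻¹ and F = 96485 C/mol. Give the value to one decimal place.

Cathode: Co²⁺/Co; anode: Na⁺/Na. E°cell = (-0.29) − (-2.69) = +2.40 V, with n = 2.
ΔG° = −nFE° = −RT ln K, so ln K = nFE°/(RT) = (2)(96485)(+2.40) / ((8.314)(283)) = 196.836.
log₁₀ K = 196.836 / ln 10 = 85.5.

85.5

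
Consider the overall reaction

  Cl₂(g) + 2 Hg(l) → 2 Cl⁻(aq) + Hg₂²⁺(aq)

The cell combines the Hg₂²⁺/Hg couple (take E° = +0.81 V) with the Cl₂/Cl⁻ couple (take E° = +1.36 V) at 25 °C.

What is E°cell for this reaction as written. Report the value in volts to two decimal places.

The Cl₂/Cl⁻ couple has the higher reduction potential, so it is the cathode; Hg₂²⁺/Hg is oxidised at the anode.
E°cell = E°(cathode) − E°(anode) = (+1.36) − (+0.81) = +0.55 V.

+0.55 V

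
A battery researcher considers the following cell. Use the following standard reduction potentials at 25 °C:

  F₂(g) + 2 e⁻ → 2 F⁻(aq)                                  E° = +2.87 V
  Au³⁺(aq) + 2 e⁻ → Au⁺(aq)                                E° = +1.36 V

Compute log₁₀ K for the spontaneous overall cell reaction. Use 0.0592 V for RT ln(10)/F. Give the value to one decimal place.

51.0

Cathode: F₂/F⁻; anode: Au³⁺/Au⁺. E°cell = +1.51 V, n = 2.
log K = nE°cell / 0.0592 = (2)(+1.51) / 0.0592 = 51.0.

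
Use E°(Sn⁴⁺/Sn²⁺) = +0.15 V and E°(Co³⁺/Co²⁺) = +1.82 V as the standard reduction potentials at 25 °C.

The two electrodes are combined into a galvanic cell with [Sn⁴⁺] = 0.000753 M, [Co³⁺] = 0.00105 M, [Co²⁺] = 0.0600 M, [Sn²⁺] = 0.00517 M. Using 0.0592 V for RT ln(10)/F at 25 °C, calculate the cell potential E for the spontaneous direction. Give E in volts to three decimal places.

Co³⁺/Co²⁺ is the cathode (higher E°), Sn⁴⁺/Sn²⁺ the anode: E°cell = +1.82 − (+0.15) = +1.67 V, n = 2.
Overall: 2 Co³⁺(aq) + Sn²⁺(aq) → 2 Co²⁺(aq) + Sn⁴⁺(aq)
Q = [Co²⁺]^2·[Sn⁴⁺] / ([Co³⁺]^2·[Sn²⁺]); log Q = 2.677.
E = E° − (0.0592/n) log Q = +1.67 − (0.0592/2)(2.677) = +1.591 V.

+1.591 V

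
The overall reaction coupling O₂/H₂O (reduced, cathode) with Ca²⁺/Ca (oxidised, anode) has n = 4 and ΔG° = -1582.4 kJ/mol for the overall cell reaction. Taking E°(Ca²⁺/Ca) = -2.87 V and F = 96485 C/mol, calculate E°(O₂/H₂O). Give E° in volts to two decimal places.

+1.23 V

E°cell = −ΔG°/(nF) = −(-1582.4×10³)/((4)(96485)) = +4.100 V.
Since O₂/H₂O is the cathode and Ca²⁺/Ca the anode, E°cell = E°(O₂/H₂O) − E°(Ca²⁺/Ca).
So E°(O₂/H₂O) = E°cell + E°(Ca²⁺/Ca) = +4.100 + (-2.87) = +1.23 V.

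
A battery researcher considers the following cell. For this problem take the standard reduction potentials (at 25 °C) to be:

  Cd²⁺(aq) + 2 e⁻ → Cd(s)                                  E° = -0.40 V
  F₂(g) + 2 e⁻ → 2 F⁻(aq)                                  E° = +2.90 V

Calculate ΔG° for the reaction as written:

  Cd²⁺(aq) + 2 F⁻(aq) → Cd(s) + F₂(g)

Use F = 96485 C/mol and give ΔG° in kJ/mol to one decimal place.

+636.8 kJ/mol

As written, Cd²⁺/Cd is reduced (cathode) and F₂/F⁻ is oxidised (anode), so E°cell = (-0.40) − (+2.90) = -3.30 V.
Balancing electrons gives n = 2.
ΔG° = −nFE° = −(2)(96485)(-3.30) = 636,801 J = +636.8 kJ/mol.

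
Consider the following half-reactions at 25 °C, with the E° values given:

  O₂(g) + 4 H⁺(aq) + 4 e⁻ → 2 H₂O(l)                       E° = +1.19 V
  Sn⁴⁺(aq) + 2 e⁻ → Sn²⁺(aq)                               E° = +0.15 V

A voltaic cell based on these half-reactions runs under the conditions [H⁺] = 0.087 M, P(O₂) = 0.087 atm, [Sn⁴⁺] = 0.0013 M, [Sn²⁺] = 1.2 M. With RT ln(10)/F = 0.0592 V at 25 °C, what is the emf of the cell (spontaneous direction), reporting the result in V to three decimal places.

O₂/H₂O is the cathode (higher E°), Sn⁴⁺/Sn²⁺ the anode: E°cell = +1.19 − (+0.15) = +1.04 V, n = 4.
Overall: O₂(g) + 4 H⁺(aq) + 2 Sn²⁺(aq) → 2 H₂O(l) + 2 Sn⁴⁺(aq)
Q = [Sn⁴⁺]^2 / (P(O₂)·[H⁺]^4·[Sn²⁺]^2); log Q = -0.628.
E = E° − (0.0592/n) log Q = +1.04 − (0.0592/4)(-0.628) = +1.049 V.

+1.049 V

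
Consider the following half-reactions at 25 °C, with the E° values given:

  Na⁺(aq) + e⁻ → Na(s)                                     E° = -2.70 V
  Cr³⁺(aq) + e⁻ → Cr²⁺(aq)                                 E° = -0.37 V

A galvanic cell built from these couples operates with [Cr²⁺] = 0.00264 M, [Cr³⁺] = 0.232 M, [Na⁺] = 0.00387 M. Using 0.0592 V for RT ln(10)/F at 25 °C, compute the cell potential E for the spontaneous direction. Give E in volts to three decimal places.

Cr³⁺/Cr²⁺ is the cathode (higher E°), Na⁺/Na the anode: E°cell = -0.37 − (-2.70) = +2.33 V, n = 1.
Overall: Cr³⁺(aq) + Na(s) → Cr²⁺(aq) + Na⁺(aq)
Q = [Cr²⁺]·[Na⁺] / ([Cr³⁺]); log Q = -4.356.
E = E° − (0.0592/n) log Q = +2.33 − (0.0592/1)(-4.356) = +2.588 V.

+2.588 V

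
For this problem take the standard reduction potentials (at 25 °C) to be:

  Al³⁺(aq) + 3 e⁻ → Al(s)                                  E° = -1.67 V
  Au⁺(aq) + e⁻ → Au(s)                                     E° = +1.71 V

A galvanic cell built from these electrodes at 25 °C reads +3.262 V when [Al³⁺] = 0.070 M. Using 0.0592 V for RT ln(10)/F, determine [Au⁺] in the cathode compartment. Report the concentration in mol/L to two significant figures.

Au⁺/Au is the cathode, Al³⁺/Al the anode: E°cell = +3.38 V, n = 3.
Overall reaction: 3 Au⁺(aq) + Al(s) → 3 Au(s) + Al³⁺(aq); Q = [Al³⁺]^1/[Au⁺]^3.
From E = E° − (0.0592/n) log Q: log Q = (E° − E)·n/0.0592 = (+3.38 − (+3.262))·3/0.0592 = 5.9797.
So 3·log[Au⁺] = 1·log(0.07) − log Q = -1.1549 − (5.9797) = -7.1346; log[Au⁺] = -7.1346 / 3 = -2.3782; [Au⁺] = 10^(-2.3782) ≈ 0.0042 M.

0.0042 M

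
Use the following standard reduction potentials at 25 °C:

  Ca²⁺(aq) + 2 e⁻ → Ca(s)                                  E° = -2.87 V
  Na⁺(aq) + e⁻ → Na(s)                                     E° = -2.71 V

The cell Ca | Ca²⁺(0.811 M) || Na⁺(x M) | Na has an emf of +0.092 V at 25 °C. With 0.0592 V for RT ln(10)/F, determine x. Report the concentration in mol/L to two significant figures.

0.064 M

Na⁺/Na is the cathode, Ca²⁺/Ca the anode: E°cell = +0.16 V, n = 2.
Overall reaction: 2 Na⁺(aq) + Ca(s) → 2 Na(s) + Ca²⁺(aq); Q = [Ca²⁺]^1/[Na⁺]^2.
From E = E° − (0.0592/n) log Q: log Q = (E° − E)·n/0.0592 = (+0.16 − (+0.092))·2/0.0592 = 2.2973.
So 2·log[Na⁺] = 1·log(0.811) − log Q = -0.0910 − (2.2973) = -2.3883; log[Na⁺] = -2.3883 / 2 = -1.1942; [Na⁺] = 10^(-1.1942) ≈ 0.064 M.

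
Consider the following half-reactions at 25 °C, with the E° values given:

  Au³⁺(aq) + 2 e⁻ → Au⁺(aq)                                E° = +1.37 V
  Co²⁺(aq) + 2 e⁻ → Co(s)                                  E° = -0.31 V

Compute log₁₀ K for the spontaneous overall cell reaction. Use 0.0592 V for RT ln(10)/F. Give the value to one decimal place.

56.8

Cathode: Au³⁺/Au⁺; anode: Co²⁺/Co. E°cell = +1.68 V, n = 2.
log K = nE°cell / 0.0592 = (2)(+1.68) / 0.0592 = 56.8.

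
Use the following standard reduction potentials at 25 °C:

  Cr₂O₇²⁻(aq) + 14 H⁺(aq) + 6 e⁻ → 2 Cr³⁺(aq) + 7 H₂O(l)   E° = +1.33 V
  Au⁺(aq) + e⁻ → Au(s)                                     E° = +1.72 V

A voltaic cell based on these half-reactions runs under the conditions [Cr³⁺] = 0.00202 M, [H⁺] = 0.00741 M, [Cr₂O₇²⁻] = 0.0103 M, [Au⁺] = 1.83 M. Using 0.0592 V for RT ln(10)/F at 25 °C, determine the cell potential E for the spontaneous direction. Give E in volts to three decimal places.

Au⁺/Au is the cathode (higher E°), Cr₂O₇²⁻/Cr³⁺ the anode: E°cell = +1.72 − (+1.33) = +0.39 V, n = 6.
Overall: 6 Au⁺(aq) + 2 Cr³⁺(aq) + 7 H₂O(l) → 6 Au(s) + Cr₂O₇²⁻(aq) + 14 H⁺(aq)
Q = [Cr₂O₇²⁻]·[H⁺]^14 / ([Au⁺]^6·[Cr³⁺]^2); log Q = -27.995.
E = E° − (0.0592/n) log Q = +0.39 − (0.0592/6)(-27.995) = +0.666 V.

+0.666 V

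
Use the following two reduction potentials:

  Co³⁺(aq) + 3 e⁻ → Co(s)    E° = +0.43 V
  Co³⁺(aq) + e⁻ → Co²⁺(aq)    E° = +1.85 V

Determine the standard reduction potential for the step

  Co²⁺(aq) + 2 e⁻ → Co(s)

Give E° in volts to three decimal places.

-0.280 V

Sequential free energies add, so n₃E°₃ = n₁E°₁ + n₂E°₂.
With n₃ = 3, and the known step contributing 1×(+1.85) V, the unknown satisfies 2·E° = 3×(+0.43) − 1×(+1.85) = -0.560.
E° = -0.560 / 2 = -0.280 V.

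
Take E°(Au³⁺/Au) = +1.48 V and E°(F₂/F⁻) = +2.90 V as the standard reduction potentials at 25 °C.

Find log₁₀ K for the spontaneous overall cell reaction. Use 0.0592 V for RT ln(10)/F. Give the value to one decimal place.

143.9

Cathode: F₂/F⁻; anode: Au³⁺/Au. E°cell = +1.42 V, n = 6.
log K = nE°cell / 0.0592 = (6)(+1.42) / 0.0592 = 143.9.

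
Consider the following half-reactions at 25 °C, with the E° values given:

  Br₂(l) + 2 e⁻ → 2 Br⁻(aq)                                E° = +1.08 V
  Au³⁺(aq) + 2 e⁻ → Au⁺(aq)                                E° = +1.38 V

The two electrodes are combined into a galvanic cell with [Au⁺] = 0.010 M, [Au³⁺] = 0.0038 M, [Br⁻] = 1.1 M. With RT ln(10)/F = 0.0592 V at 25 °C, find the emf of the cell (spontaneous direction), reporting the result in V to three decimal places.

Au³⁺/Au⁺ is the cathode (higher E°), Br₂/Br⁻ the anode: E°cell = +1.38 − (+1.08) = +0.30 V, n = 2.
Overall: Au³⁺(aq) + 2 Br⁻(aq) → Au⁺(aq) + Br₂(l)
Q = [Au⁺] / ([Au³⁺]·[Br⁻]^2); log Q = 0.337.
E = E° − (0.0592/n) log Q = +0.30 − (0.0592/2)(0.337) = +0.290 V.

+0.290 V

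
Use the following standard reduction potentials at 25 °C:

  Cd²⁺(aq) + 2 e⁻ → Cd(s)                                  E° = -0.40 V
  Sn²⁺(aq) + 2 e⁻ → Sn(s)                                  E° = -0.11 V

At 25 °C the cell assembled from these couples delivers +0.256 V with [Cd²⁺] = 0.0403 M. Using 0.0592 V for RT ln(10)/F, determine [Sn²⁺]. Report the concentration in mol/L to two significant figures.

0.0029 M

Sn²⁺/Sn is the cathode, Cd²⁺/Cd the anode: E°cell = +0.29 V, n = 2.
Overall reaction: Sn²⁺(aq) + Cd(s) → Sn(s) + Cd²⁺(aq); Q = [Cd²⁺]^1/[Sn²⁺]^1.
From E = E° − (0.0592/n) log Q: log Q = (E° − E)·n/0.0592 = (+0.29 − (+0.256))·2/0.0592 = 1.1486.
So 1·log[Sn²⁺] = 1·log(0.0403) − log Q = -1.3947 − (1.1486) = -2.5433; [Sn²⁺] = 10^(-2.5433) ≈ 0.0029 M.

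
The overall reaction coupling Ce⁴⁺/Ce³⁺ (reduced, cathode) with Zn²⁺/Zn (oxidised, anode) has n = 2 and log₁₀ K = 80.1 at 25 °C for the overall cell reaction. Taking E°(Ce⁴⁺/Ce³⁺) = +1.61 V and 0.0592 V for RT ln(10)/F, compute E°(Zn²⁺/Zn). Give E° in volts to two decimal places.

E°cell = (0.0592/n)·log K = (0.0592/2)(80.1) = +2.371 V.
Since Ce⁴⁺/Ce³⁺ is the cathode and Zn²⁺/Zn the anode, E°cell = E°(Ce⁴⁺/Ce³⁺) − E°(Zn²⁺/Zn).
So E°(Zn²⁺/Zn) = E°(Ce⁴⁺/Ce³⁺) − E°cell = (+1.61) − (+2.371) = -0.76 V.

-0.76 V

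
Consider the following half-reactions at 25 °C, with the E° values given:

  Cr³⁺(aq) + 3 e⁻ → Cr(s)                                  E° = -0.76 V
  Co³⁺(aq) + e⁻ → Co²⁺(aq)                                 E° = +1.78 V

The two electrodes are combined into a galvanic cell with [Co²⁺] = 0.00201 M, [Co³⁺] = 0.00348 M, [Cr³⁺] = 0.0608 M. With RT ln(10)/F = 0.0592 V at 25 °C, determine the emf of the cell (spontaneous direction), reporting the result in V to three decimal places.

+2.578 V

Co³⁺/Co²⁺ is the cathode (higher E°), Cr³⁺/Cr the anode: E°cell = +1.78 − (-0.76) = +2.54 V, n = 3.
Overall: 3 Co³⁺(aq) + Cr(s) → 3 Co²⁺(aq) + Cr³⁺(aq)
Q = [Co²⁺]^3·[Cr³⁺] / ([Co³⁺]^3); log Q = -1.931.
E = E° − (0.0592/n) log Q = +2.54 − (0.0592/3)(-1.931) = +2.578 V.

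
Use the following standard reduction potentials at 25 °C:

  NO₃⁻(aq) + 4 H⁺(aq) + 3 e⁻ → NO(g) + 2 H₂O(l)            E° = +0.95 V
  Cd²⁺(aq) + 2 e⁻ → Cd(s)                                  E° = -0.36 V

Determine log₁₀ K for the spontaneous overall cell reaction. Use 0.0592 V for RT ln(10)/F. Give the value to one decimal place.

132.8

Cathode: NO₃⁻/NO; anode: Cd²⁺/Cd. E°cell = +1.31 V, n = 6.
log K = nE°cell / 0.0592 = (6)(+1.31) / 0.0592 = 132.8.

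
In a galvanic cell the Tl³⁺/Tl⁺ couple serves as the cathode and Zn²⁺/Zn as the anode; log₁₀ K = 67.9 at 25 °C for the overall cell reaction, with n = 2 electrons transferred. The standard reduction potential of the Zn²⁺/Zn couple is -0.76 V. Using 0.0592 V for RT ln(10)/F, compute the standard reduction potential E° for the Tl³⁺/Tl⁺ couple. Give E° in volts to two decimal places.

+1.25 V

E°cell = (0.0592/n)·log K = (0.0592/2)(67.9) = +2.010 V.
Since Tl³⁺/Tl⁺ is the cathode and Zn²⁺/Zn the anode, E°cell = E°(Tl³⁺/Tl⁺) − E°(Zn²⁺/Zn).
So E°(Tl³⁺/Tl⁺) = E°cell + E°(Zn²⁺/Zn) = +2.010 + (-0.76) = +1.25 V.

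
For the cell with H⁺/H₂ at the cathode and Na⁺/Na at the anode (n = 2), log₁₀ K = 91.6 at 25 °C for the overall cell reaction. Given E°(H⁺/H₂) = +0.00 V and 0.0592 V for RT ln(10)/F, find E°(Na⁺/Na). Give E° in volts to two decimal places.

-2.71 V

E°cell = (0.0592/n)·log K = (0.0592/2)(91.6) = +2.711 V.
Since H⁺/H₂ is the cathode and Na⁺/Na the anode, E°cell = E°(H⁺/H₂) − E°(Na⁺/Na).
So E°(Na⁺/Na) = E°(H⁺/H₂) − E°cell = (+0.00) − (+2.711) = -2.71 V.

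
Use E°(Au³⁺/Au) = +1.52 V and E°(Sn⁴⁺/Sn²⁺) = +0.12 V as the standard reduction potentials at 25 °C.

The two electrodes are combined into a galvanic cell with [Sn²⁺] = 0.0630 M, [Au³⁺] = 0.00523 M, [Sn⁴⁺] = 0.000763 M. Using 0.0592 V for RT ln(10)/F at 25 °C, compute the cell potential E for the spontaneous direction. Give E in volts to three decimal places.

+1.412 V

Au³⁺/Au is the cathode (higher E°), Sn⁴⁺/Sn²⁺ the anode: E°cell = +1.52 − (+0.12) = +1.40 V, n = 6.
Overall: 2 Au³⁺(aq) + 3 Sn²⁺(aq) → 2 Au(s) + 3 Sn⁴⁺(aq)
Q = [Sn⁴⁺]^3 / ([Au³⁺]^2·[Sn²⁺]^3); log Q = -1.187.
E = E° − (0.0592/n) log Q = +1.40 − (0.0592/6)(-1.187) = +1.412 V.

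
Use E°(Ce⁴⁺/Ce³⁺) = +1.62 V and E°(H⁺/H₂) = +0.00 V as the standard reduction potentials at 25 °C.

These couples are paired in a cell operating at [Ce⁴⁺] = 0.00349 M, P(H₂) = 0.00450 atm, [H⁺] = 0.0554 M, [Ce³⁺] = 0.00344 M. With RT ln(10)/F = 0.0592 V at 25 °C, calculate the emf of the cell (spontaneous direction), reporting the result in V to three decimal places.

Ce⁴⁺/Ce³⁺ is the cathode (higher E°), H⁺/H₂ the anode: E°cell = +1.62 − (+0.00) = +1.62 V, n = 2.
Overall: 2 Ce⁴⁺(aq) + H₂(g) → 2 Ce³⁺(aq) + 2 H⁺(aq)
Q = [Ce³⁺]^2·[H⁺]^2 / ([Ce⁴⁺]^2·P(H₂)); log Q = -0.179.
E = E° − (0.0592/n) log Q = +1.62 − (0.0592/2)(-0.179) = +1.625 V.

+1.625 V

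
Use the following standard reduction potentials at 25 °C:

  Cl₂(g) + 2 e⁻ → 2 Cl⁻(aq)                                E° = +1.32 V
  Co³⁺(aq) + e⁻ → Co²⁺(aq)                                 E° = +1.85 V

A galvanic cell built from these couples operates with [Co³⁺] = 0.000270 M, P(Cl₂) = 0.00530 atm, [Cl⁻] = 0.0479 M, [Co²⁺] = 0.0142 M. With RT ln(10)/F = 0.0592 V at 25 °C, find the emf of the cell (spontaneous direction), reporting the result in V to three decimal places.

+0.417 V

Co³⁺/Co²⁺ is the cathode (higher E°), Cl₂/Cl⁻ the anode: E°cell = +1.85 − (+1.32) = +0.53 V, n = 2.
Overall: 2 Co³⁺(aq) + 2 Cl⁻(aq) → 2 Co²⁺(aq) + Cl₂(g)
Q = [Co²⁺]^2·P(Cl₂) / ([Co³⁺]^2·[Cl⁻]^2); log Q = 3.805.
E = E° − (0.0592/n) log Q = +0.53 − (0.0592/2)(3.805) = +0.417 V.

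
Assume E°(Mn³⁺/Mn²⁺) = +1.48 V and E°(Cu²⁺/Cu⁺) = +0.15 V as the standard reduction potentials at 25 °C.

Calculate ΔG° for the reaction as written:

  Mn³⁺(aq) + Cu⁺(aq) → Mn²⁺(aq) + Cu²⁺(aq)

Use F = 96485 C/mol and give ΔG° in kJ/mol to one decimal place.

As written, Mn³⁺/Mn²⁺ is reduced (cathode) and Cu²⁺/Cu⁺ is oxidised (anode), so E°cell = (+1.48) − (+0.15) = +1.33 V.
Balancing electrons gives n = 1.
ΔG° = −nFE° = −(1)(96485)(+1.33) = -128,325 J = -128.3 kJ/mol.

-128.3 kJ/mol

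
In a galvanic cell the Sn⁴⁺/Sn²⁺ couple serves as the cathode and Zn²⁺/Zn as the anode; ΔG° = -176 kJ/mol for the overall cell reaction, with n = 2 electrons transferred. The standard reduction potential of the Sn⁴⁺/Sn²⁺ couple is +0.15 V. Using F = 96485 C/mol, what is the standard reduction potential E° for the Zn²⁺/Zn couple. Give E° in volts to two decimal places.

E°cell = −ΔG°/(nF) = −(-176×10³)/((2)(96485)) = +0.912 V.
Since Sn⁴⁺/Sn²⁺ is the cathode and Zn²⁺/Zn the anode, E°cell = E°(Sn⁴⁺/Sn²⁺) − E°(Zn²⁺/Zn).
So E°(Zn²⁺/Zn) = E°(Sn⁴⁺/Sn²⁺) − E°cell = (+0.15) − (+0.912) = -0.76 V.

-0.76 V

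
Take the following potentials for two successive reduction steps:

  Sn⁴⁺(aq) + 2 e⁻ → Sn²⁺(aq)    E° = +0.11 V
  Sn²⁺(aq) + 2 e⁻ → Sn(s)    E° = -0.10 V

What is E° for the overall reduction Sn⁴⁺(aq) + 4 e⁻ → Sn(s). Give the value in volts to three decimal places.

+0.005 V

Since ΔG° = −nFE° is additive over sequential reductions, n₃E°₃ = n₁E°₁ + n₂E°₂.
E°₃ = (2×+0.11 + 2×-0.10) / 4 = (+0.020) / 4 = +0.005 V.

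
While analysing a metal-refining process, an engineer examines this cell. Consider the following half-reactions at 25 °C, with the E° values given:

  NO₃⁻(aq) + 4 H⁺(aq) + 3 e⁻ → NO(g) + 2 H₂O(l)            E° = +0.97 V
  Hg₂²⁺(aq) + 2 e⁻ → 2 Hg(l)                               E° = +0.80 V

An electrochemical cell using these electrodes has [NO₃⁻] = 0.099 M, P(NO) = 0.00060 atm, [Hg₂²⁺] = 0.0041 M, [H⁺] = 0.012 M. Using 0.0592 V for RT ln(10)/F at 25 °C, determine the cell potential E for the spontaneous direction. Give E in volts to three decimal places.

NO₃⁻/NO is the cathode (higher E°), Hg₂²⁺/Hg the anode: E°cell = +0.97 − (+0.80) = +0.17 V, n = 6.
Overall: 2 NO₃⁻(aq) + 8 H⁺(aq) + 6 Hg(l) → 2 NO(g) + 4 H₂O(l) + 3 Hg₂²⁺(aq)
Q = P(NO)^2·[Hg₂²⁺]^3 / ([NO₃⁻]^2·[H⁺]^8); log Q = 3.770.
E = E° − (0.0592/n) log Q = +0.17 − (0.0592/6)(3.770) = +0.133 V.

+0.133 V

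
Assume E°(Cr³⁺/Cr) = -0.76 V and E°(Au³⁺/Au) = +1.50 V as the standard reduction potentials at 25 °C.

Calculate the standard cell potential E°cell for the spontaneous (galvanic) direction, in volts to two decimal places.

The Au³⁺/Au couple has the higher reduction potential, so it is the cathode; Cr³⁺/Cr is oxidised at the anode.
E°cell = E°(cathode) − E°(anode) = (+1.50) − (-0.76) = +2.26 V.

+2.26 V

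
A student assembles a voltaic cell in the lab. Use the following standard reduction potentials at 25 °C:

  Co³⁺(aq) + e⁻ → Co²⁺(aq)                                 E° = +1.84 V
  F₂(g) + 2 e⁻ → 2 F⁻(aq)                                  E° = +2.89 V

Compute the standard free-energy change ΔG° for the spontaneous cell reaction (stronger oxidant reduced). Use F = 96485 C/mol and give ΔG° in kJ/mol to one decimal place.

F₂/F⁻ (E° = +2.89 V) is the cathode; Co³⁺/Co²⁺ (E° = +1.84 V) is the anode, so E°cell = +1.05 V.
Balancing electrons gives n = 2 (lcm of 2 and 1).
ΔG° = −nFE° = −(2)(96485)(+1.05) = -202,618 J = -202.6 kJ/mol.

-202.6 kJ/mol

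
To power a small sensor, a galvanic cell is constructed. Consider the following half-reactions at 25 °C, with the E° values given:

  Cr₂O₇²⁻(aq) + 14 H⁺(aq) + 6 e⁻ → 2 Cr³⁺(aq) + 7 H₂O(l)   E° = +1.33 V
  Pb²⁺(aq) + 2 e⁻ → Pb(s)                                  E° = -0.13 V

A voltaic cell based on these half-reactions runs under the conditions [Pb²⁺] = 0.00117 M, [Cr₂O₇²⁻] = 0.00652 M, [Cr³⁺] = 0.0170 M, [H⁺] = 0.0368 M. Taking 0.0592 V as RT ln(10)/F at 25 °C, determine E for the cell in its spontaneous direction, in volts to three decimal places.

Cr₂O₇²⁻/Cr³⁺ is the cathode (higher E°), Pb²⁺/Pb the anode: E°cell = +1.33 − (-0.13) = +1.46 V, n = 6.
Overall: Cr₂O₇²⁻(aq) + 14 H⁺(aq) + 3 Pb(s) → 2 Cr³⁺(aq) + 7 H₂O(l) + 3 Pb²⁺(aq)
Q = [Cr³⁺]^2·[Pb²⁺]^3 / ([Cr₂O₇²⁻]·[H⁺]^14); log Q = 9.929.
E = E° − (0.0592/n) log Q = +1.46 − (0.0592/6)(9.929) = +1.362 V.

+1.362 V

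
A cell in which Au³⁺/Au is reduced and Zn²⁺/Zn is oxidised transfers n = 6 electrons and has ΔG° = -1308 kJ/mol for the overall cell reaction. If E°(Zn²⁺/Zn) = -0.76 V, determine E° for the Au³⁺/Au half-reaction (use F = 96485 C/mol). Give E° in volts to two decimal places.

+1.50 V

E°cell = −ΔG°/(nF) = −(-1308×10³)/((6)(96485)) = +2.259 V.
Since Au³⁺/Au is the cathode and Zn²⁺/Zn the anode, E°cell = E°(Au³⁺/Au) − E°(Zn²⁺/Zn).
So E°(Au³⁺/Au) = E°cell + E°(Zn²⁺/Zn) = +2.259 + (-0.76) = +1.50 V.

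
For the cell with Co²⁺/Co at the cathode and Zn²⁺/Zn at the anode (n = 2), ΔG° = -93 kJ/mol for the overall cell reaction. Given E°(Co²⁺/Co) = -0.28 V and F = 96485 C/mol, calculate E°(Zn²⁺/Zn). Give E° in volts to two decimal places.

E°cell = −ΔG°/(nF) = −(-93×10³)/((2)(96485)) = +0.482 V.
Since Co²⁺/Co is the cathode and Zn²⁺/Zn the anode, E°cell = E°(Co²⁺/Co) − E°(Zn²⁺/Zn).
So E°(Zn²⁺/Zn) = E°(Co²⁺/Co) − E°cell = (-0.28) − (+0.482) = -0.76 V.

-0.76 V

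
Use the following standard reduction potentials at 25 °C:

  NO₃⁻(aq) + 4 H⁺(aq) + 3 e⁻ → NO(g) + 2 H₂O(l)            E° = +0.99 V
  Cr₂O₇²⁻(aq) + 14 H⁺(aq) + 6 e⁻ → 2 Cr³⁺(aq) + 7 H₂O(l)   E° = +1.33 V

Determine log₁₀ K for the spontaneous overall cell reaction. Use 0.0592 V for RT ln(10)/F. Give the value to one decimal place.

34.5

Cathode: Cr₂O₇²⁻/Cr³⁺; anode: NO₃⁻/NO. E°cell = +0.34 V, n = 6.
log K = nE°cell / 0.0592 = (6)(+0.34) / 0.0592 = 34.5.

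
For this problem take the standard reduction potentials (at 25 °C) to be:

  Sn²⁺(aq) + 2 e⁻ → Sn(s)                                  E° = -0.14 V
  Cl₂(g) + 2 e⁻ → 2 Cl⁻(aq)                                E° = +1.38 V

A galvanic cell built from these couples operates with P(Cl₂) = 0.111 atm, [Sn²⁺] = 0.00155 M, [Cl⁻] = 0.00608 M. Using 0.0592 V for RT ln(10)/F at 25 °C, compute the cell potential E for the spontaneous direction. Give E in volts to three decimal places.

Cl₂/Cl⁻ is the cathode (higher E°), Sn²⁺/Sn the anode: E°cell = +1.38 − (-0.14) = +1.52 V, n = 2.
Overall: Cl₂(g) + Sn(s) → 2 Cl⁻(aq) + Sn²⁺(aq)
Q = [Cl⁻]^2·[Sn²⁺] / (P(Cl₂)); log Q = -6.287.
E = E° − (0.0592/n) log Q = +1.52 − (0.0592/2)(-6.287) = +1.706 V.

+1.706 V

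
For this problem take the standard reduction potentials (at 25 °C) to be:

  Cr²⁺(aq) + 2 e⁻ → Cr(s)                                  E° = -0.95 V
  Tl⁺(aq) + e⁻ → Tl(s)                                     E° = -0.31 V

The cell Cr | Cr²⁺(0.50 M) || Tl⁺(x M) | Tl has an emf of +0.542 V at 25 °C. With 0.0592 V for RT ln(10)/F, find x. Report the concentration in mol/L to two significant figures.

Tl⁺/Tl is the cathode, Cr²⁺/Cr the anode: E°cell = +0.64 V, n = 2.
Overall reaction: 2 Tl⁺(aq) + Cr(s) → 2 Tl(s) + Cr²⁺(aq); Q = [Cr²⁺]^1/[Tl⁺]^2.
From E = E° − (0.0592/n) log Q: log Q = (E° − E)·n/0.0592 = (+0.64 − (+0.542))·2/0.0592 = 3.3108.
So 2·log[Tl⁺] = 1·log(0.5) − log Q = -0.3010 − (3.3108) = -3.6118; log[Tl⁺] = -3.6118 / 2 = -1.8059; [Tl⁺] = 10^(-1.8059) ≈ 0.016 M.

0.016 M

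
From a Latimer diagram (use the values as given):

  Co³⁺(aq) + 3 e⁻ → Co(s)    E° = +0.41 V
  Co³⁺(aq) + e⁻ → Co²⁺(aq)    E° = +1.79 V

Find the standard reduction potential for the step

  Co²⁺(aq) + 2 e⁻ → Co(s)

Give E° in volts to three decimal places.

-0.280 V

Sequential free energies add, so n₃E°₃ = n₁E°₁ + n₂E°₂.
With n₃ = 3, and the known step contributing 1×(+1.79) V, the unknown satisfies 2·E° = 3×(+0.41) − 1×(+1.79) = -0.560.
E° = -0.560 / 2 = -0.280 V.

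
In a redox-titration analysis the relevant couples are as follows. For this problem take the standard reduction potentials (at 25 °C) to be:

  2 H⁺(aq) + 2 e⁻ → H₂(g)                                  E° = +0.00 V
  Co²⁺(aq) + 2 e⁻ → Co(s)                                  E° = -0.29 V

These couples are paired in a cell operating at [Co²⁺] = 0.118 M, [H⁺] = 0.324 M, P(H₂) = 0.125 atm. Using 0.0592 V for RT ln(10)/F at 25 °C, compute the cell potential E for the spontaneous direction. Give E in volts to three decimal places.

+0.315 V

H⁺/H₂ is the cathode (higher E°), Co²⁺/Co the anode: E°cell = +0.00 − (-0.29) = +0.29 V, n = 2.
Overall: 2 H⁺(aq) + Co(s) → H₂(g) + Co²⁺(aq)
Q = P(H₂)·[Co²⁺] / ([H⁺]^2); log Q = -0.852.
E = E° − (0.0592/n) log Q = +0.29 − (0.0592/2)(-0.852) = +0.315 V.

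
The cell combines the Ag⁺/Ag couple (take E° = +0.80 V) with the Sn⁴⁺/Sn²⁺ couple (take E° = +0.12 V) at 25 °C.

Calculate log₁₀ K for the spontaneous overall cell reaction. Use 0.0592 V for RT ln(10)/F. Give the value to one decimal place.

Cathode: Ag⁺/Ag; anode: Sn⁴⁺/Sn²⁺. E°cell = +0.68 V, n = 2.
log K = nE°cell / 0.0592 = (2)(+0.68) / 0.0592 = 23.0.

23.0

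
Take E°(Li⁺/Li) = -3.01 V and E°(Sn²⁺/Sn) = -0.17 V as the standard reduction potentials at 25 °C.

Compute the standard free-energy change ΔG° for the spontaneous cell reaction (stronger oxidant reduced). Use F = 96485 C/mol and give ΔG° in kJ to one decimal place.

-548.0 kJ

Sn²⁺/Sn (E° = -0.17 V) is the cathode; Li⁺/Li (E° = -3.01 V) is the anode, so E°cell = +2.84 V.
Balancing electrons gives n = 2 (lcm of 2 and 1).
ΔG° = −nFE° = −(2)(96485)(+2.84) = -548,035 J = -548.0 kJ.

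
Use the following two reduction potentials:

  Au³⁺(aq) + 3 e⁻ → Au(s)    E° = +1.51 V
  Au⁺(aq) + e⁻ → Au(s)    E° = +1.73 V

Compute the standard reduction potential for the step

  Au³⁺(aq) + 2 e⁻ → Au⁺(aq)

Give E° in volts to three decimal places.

Sequential free energies add, so n₃E°₃ = n₁E°₁ + n₂E°₂.
With n₃ = 3, and the known step contributing 1×(+1.73) V, the unknown satisfies 2·E° = 3×(+1.51) − 1×(+1.73) = +2.800.
E° = +2.800 / 2 = +1.400 V.

+1.400 V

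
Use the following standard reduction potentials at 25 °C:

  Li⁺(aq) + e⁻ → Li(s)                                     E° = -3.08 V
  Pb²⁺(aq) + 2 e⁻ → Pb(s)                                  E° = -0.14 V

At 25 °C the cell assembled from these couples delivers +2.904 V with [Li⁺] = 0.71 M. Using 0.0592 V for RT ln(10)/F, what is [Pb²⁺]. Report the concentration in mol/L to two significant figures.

0.031 M

Pb²⁺/Pb is the cathode, Li⁺/Li the anode: E°cell = +2.94 V, n = 2.
Overall reaction: Pb²⁺(aq) + 2 Li(s) → Pb(s) + 2 Li⁺(aq); Q = [Li⁺]^2/[Pb²⁺]^1.
From E = E° − (0.0592/n) log Q: log Q = (E° − E)·n/0.0592 = (+2.94 − (+2.904))·2/0.0592 = 1.2162.
So 1·log[Pb²⁺] = 2·log(0.71) − log Q = -0.2975 − (1.2162) = -1.5137; [Pb²⁺] = 10^(-1.5137) ≈ 0.031 M.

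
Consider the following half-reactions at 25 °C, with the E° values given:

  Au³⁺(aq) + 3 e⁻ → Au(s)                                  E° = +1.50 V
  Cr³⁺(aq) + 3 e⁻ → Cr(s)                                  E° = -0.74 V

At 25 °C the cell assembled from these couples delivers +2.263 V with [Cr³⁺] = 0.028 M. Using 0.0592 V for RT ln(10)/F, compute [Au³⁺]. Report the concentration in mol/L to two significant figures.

0.41 M

Au³⁺/Au is the cathode, Cr³⁺/Cr the anode: E°cell = +2.24 V, n = 3.
Overall reaction: Au³⁺(aq) + Cr(s) → Au(s) + Cr³⁺(aq); Q = [Cr³⁺]^1/[Au³⁺]^1.
From E = E° − (0.0592/n) log Q: log Q = (E° − E)·n/0.0592 = (+2.24 − (+2.263))·3/0.0592 = -1.1655.
So 1·log[Au³⁺] = 1·log(0.028) − log Q = -1.5528 − (-1.1655) = -0.3873; [Au³⁺] = 10^(-0.3873) ≈ 0.41 M.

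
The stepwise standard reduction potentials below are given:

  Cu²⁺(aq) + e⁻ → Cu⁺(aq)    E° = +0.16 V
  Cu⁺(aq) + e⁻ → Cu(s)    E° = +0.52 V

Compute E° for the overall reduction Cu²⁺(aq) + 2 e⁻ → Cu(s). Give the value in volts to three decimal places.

+0.340 V

Since ΔG° = −nFE° is additive over sequential reductions, n₃E°₃ = n₁E°₁ + n₂E°₂.
E°₃ = (1×+0.16 + 1×+0.52) / 2 = (+0.680) / 2 = +0.340 V.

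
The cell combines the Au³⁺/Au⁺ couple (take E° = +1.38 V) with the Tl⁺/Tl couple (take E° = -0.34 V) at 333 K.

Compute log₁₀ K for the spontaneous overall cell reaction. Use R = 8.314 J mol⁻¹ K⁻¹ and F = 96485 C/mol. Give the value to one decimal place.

52.1

Cathode: Au³⁺/Au⁺; anode: Tl⁺/Tl. E°cell = (+1.38) − (-0.34) = +1.72 V, with n = 2.
ΔG° = −nFE° = −RT ln K, so ln K = nFE°/(RT) = (2)(96485)(+1.72) / ((8.314)(333)) = 119.885.
log₁₀ K = 119.885 / ln 10 = 52.1.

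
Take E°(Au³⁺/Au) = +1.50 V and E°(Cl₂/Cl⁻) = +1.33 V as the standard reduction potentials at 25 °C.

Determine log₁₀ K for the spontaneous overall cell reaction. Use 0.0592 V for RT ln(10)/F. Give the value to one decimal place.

17.2

Cathode: Au³⁺/Au; anode: Cl₂/Cl⁻. E°cell = +0.17 V, n = 6.
log K = nE°cell / 0.0592 = (6)(+0.17) / 0.0592 = 17.2.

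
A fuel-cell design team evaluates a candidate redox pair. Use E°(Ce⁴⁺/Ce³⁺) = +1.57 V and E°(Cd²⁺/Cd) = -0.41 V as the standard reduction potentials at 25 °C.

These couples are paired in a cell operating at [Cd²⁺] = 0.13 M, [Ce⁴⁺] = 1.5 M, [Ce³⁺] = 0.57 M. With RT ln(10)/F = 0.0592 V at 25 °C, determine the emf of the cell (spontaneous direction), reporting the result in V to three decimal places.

Ce⁴⁺/Ce³⁺ is the cathode (higher E°), Cd²⁺/Cd the anode: E°cell = +1.57 − (-0.41) = +1.98 V, n = 2.
Overall: 2 Ce⁴⁺(aq) + Cd(s) → 2 Ce³⁺(aq) + Cd²⁺(aq)
Q = [Ce³⁺]^2·[Cd²⁺] / ([Ce⁴⁺]^2); log Q = -1.726.
E = E° − (0.0592/n) log Q = +1.98 − (0.0592/2)(-1.726) = +2.031 V.

+2.031 V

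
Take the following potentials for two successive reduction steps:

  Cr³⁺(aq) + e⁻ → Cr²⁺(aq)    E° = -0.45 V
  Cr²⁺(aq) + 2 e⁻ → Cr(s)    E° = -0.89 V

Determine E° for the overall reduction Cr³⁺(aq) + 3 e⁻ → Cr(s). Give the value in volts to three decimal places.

Standard free energies of sequential steps add: ΔG°₃ = ΔG°₁ + ΔG°₂, so n₃E°₃ = n₁E°₁ + n₂E°₂.
E°₃ = (1×-0.45 + 2×-0.89) / 3 = (-2.230) / 3 = -0.743 V.

-0.743 V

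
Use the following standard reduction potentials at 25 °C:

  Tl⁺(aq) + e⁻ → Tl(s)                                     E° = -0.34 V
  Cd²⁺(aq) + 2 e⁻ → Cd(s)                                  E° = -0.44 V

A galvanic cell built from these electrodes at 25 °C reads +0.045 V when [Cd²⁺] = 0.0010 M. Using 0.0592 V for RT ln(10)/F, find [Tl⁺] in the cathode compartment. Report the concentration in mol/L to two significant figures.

Tl⁺/Tl is the cathode, Cd²⁺/Cd the anode: E°cell = +0.10 V, n = 2.
Overall reaction: 2 Tl⁺(aq) + Cd(s) → 2 Tl(s) + Cd²⁺(aq); Q = [Cd²⁺]^1/[Tl⁺]^2.
From E = E° − (0.0592/n) log Q: log Q = (E° − E)·n/0.0592 = (+0.10 − (+0.045))·2/0.0592 = 1.8581.
So 2·log[Tl⁺] = 1·log(0.001) − log Q = -3.0000 − (1.8581) = -4.8581; log[Tl⁺] = -4.8581 / 2 = -2.4291; [Tl⁺] = 10^(-2.4291) ≈ 0.0037 M.

0.0037 M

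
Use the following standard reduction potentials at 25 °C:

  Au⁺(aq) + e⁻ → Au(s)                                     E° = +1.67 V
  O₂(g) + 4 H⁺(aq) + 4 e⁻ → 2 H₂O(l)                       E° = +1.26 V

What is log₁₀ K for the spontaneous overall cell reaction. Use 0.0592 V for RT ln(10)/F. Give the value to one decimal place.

27.7

Cathode: Au⁺/Au; anode: O₂/H₂O. E°cell = +0.41 V, n = 4.
log K = nE°cell / 0.0592 = (4)(+0.41) / 0.0592 = 27.7.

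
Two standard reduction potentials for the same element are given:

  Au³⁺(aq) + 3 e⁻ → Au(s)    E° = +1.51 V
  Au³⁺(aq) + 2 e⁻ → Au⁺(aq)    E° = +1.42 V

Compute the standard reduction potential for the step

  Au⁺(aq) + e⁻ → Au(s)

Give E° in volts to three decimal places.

Sequential free energies add, so n₃E°₃ = n₁E°₁ + n₂E°₂.
With n₃ = 3, and the known step contributing 2×(+1.42) V, the unknown satisfies 1·E° = 3×(+1.51) − 2×(+1.42) = +1.690.
E° = +1.690 / 1 = +1.690 V.

+1.690 V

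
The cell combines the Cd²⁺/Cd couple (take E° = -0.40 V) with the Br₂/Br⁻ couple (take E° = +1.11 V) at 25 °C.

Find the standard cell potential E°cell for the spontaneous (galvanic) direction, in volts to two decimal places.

The Br₂/Br⁻ couple has the higher reduction potential, so it is the cathode; Cd²⁺/Cd is oxidised at the anode.
E°cell = E°(cathode) − E°(anode) = (+1.11) − (-0.40) = +1.51 V.

+1.51 V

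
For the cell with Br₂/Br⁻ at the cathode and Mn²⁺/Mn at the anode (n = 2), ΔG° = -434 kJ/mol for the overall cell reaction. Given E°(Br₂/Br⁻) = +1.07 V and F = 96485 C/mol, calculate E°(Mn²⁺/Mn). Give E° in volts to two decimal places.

E°cell = −ΔG°/(nF) = −(-434×10³)/((2)(96485)) = +2.249 V.
Since Br₂/Br⁻ is the cathode and Mn²⁺/Mn the anode, E°cell = E°(Br₂/Br⁻) − E°(Mn²⁺/Mn).
So E°(Mn²⁺/Mn) = E°(Br₂/Br⁻) − E°cell = (+1.07) − (+2.249) = -1.18 V.

-1.18 V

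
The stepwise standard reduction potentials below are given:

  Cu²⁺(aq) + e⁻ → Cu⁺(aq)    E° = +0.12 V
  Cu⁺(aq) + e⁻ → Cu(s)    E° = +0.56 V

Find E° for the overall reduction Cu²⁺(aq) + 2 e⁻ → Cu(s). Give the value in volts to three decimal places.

Since ΔG° = −nFE° is additive over sequential reductions, n₃E°₃ = n₁E°₁ + n₂E°₂.
E°₃ = (1×+0.12 + 1×+0.56) / 2 = (+0.680) / 2 = +0.340 V.

+0.340 V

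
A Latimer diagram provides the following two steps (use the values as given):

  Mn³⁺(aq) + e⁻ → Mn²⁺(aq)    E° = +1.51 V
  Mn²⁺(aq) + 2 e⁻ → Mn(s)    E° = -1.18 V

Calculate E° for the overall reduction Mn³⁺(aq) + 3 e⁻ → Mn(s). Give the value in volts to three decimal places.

-0.283 V

Adding the free-energy changes (−nFE°) of the two steps gives −n₃FE°₃ = −n₁FE°₁ − n₂FE°₂.
E°₃ = (1×+1.51 + 2×-1.18) / 3 = (-0.850) / 3 = -0.283 V.
E° values themselves are not directly additive — weighting by electron count is essential.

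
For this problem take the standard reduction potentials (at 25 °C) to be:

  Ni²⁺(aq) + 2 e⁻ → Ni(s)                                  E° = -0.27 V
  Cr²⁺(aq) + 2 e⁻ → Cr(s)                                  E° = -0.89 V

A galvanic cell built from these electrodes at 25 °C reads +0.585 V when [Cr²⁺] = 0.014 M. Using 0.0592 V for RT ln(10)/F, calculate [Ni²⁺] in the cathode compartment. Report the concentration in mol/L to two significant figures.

0.00092 M

Ni²⁺/Ni is the cathode, Cr²⁺/Cr the anode: E°cell = +0.62 V, n = 2.
Overall reaction: Ni²⁺(aq) + Cr(s) → Ni(s) + Cr²⁺(aq); Q = [Cr²⁺]^1/[Ni²⁺]^1.
From E = E° − (0.0592/n) log Q: log Q = (E° − E)·n/0.0592 = (+0.62 − (+0.585))·2/0.0592 = 1.1824.
So 1·log[Ni²⁺] = 1·log(0.014) − log Q = -1.8539 − (1.1824) = -3.0363; [Ni²⁺] = 10^(-3.0363) ≈ 0.00092 M.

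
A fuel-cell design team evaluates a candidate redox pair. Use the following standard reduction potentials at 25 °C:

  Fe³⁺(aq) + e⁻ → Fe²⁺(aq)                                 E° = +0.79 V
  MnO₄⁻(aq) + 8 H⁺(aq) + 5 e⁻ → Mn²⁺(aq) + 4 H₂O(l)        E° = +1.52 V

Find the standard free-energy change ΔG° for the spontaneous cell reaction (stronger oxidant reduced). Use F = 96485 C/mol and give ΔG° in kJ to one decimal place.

-352.2 kJ

MnO₄⁻/Mn²⁺ (E° = +1.52 V) is the cathode; Fe³⁺/Fe²⁺ (E° = +0.79 V) is the anode, so E°cell = +0.73 V.
Balancing electrons gives n = 5 (lcm of 5 and 1).
ΔG° = −nFE° = −(5)(96485)(+0.73) = -352,170 J = -352.2 kJ.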